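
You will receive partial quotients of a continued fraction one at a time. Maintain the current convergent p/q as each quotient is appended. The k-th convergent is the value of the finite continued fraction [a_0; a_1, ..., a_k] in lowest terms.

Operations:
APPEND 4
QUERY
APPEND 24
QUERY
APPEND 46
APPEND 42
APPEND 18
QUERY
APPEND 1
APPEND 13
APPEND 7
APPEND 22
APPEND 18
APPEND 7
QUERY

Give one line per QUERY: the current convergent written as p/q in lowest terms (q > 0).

APPEND 4: p_0 = 4·1 + 0 = 4, q_0 = 4·0 + 1 = 1 → 4/1
APPEND 24: p_1 = 24·4 + 1 = 97, q_1 = 24·1 + 0 = 24 → 97/24
APPEND 46: p_2 = 46·97 + 4 = 4466, q_2 = 46·24 + 1 = 1105 → 4466/1105
APPEND 42: p_3 = 42·4466 + 97 = 187669, q_3 = 42·1105 + 24 = 46434 → 187669/46434
APPEND 18: p_4 = 18·187669 + 4466 = 3382508, q_4 = 18·46434 + 1105 = 836917 → 3382508/836917
APPEND 1: p_5 = 1·3382508 + 187669 = 3570177, q_5 = 1·836917 + 46434 = 883351 → 3570177/883351
APPEND 13: p_6 = 13·3570177 + 3382508 = 49794809, q_6 = 13·883351 + 836917 = 12320480 → 49794809/12320480
APPEND 7: p_7 = 7·49794809 + 3570177 = 352133840, q_7 = 7·12320480 + 883351 = 87126711 → 352133840/87126711
APPEND 22: p_8 = 22·352133840 + 49794809 = 7796739289, q_8 = 22·87126711 + 12320480 = 1929108122 → 7796739289/1929108122
APPEND 18: p_9 = 18·7796739289 + 352133840 = 140693441042, q_9 = 18·1929108122 + 87126711 = 34811072907 → 140693441042/34811072907
APPEND 7: p_10 = 7·140693441042 + 7796739289 = 992650826583, q_10 = 7·34811072907 + 1929108122 = 245606618471 → 992650826583/245606618471

4/1
97/24
3382508/836917
992650826583/245606618471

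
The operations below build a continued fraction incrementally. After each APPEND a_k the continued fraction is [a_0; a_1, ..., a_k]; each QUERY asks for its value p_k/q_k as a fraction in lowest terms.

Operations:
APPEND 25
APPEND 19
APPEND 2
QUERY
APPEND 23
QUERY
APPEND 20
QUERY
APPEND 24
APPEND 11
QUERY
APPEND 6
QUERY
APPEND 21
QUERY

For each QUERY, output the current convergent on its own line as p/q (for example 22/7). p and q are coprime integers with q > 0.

977/39
22947/916
459917/18359
122130422/4875211
743843487/29692798
15742843649/628423969

APPEND 25: p_0 = 25·1 + 0 = 25, q_0 = 25·0 + 1 = 1 → 25/1
APPEND 19: p_1 = 19·25 + 1 = 476, q_1 = 19·1 + 0 = 19 → 476/19
APPEND 2: p_2 = 2·476 + 25 = 977, q_2 = 2·19 + 1 = 39 → 977/39
APPEND 23: p_3 = 23·977 + 476 = 22947, q_3 = 23·39 + 19 = 916 → 22947/916
APPEND 20: p_4 = 20·22947 + 977 = 459917, q_4 = 20·916 + 39 = 18359 → 459917/18359
APPEND 24: p_5 = 24·459917 + 22947 = 11060955, q_5 = 24·18359 + 916 = 441532 → 11060955/441532
APPEND 11: p_6 = 11·11060955 + 459917 = 122130422, q_6 = 11·441532 + 18359 = 4875211 → 122130422/4875211
APPEND 6: p_7 = 6·122130422 + 11060955 = 743843487, q_7 = 6·4875211 + 441532 = 29692798 → 743843487/29692798
APPEND 21: p_8 = 21·743843487 + 122130422 = 15742843649, q_8 = 21·29692798 + 4875211 = 628423969 → 15742843649/628423969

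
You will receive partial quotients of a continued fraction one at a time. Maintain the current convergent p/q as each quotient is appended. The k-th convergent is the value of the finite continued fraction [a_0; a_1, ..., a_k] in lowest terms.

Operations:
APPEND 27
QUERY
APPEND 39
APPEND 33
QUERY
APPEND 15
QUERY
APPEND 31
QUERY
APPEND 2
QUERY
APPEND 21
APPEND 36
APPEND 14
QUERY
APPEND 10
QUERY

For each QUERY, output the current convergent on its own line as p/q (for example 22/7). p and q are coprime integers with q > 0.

APPEND 27: p_0 = 27·1 + 0 = 27, q_0 = 27·0 + 1 = 1 → 27/1
APPEND 39: p_1 = 39·27 + 1 = 1054, q_1 = 39·1 + 0 = 39 → 1054/39
APPEND 33: p_2 = 33·1054 + 27 = 34809, q_2 = 33·39 + 1 = 1288 → 34809/1288
APPEND 15: p_3 = 15·34809 + 1054 = 523189, q_3 = 15·1288 + 39 = 19359 → 523189/19359
APPEND 31: p_4 = 31·523189 + 34809 = 16253668, q_4 = 31·19359 + 1288 = 601417 → 16253668/601417
APPEND 2: p_5 = 2·16253668 + 523189 = 33030525, q_5 = 2·601417 + 19359 = 1222193 → 33030525/1222193
APPEND 21: p_6 = 21·33030525 + 16253668 = 709894693, q_6 = 21·1222193 + 601417 = 26267470 → 709894693/26267470
APPEND 36: p_7 = 36·709894693 + 33030525 = 25589239473, q_7 = 36·26267470 + 1222193 = 946851113 → 25589239473/946851113
APPEND 14: p_8 = 14·25589239473 + 709894693 = 358959247315, q_8 = 14·946851113 + 26267470 = 13282183052 → 358959247315/13282183052
APPEND 10: p_9 = 10·358959247315 + 25589239473 = 3615181712623, q_9 = 10·13282183052 + 946851113 = 133768681633 → 3615181712623/133768681633

27/1
34809/1288
523189/19359
16253668/601417
33030525/1222193
358959247315/13282183052
3615181712623/133768681633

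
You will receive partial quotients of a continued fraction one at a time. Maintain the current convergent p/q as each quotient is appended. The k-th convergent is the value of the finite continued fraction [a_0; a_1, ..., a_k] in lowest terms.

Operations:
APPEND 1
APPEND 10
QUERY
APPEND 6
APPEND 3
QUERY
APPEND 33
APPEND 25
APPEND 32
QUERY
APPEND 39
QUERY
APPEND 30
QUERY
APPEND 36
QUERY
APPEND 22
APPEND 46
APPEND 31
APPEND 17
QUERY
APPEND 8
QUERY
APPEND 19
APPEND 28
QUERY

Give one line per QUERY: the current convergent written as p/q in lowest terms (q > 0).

11/10
212/193
5664247/5156606
221082420/201268577
6638136847/6043213916
239194008912/217756969553
128187062858107391/116698685183836994
1033022647216199397/940441117905157109
554190308726261285549/504522679028596174929

APPEND 1: p_0 = 1·1 + 0 = 1, q_0 = 1·0 + 1 = 1 → 1/1
APPEND 10: p_1 = 10·1 + 1 = 11, q_1 = 10·1 + 0 = 10 → 11/10
APPEND 6: p_2 = 6·11 + 1 = 67, q_2 = 6·10 + 1 = 61 → 67/61
APPEND 3: p_3 = 3·67 + 11 = 212, q_3 = 3·61 + 10 = 193 → 212/193
APPEND 33: p_4 = 33·212 + 67 = 7063, q_4 = 33·193 + 61 = 6430 → 7063/6430
APPEND 25: p_5 = 25·7063 + 212 = 176787, q_5 = 25·6430 + 193 = 160943 → 176787/160943
APPEND 32: p_6 = 32·176787 + 7063 = 5664247, q_6 = 32·160943 + 6430 = 5156606 → 5664247/5156606
APPEND 39: p_7 = 39·5664247 + 176787 = 221082420, q_7 = 39·5156606 + 160943 = 201268577 → 221082420/201268577
APPEND 30: p_8 = 30·221082420 + 5664247 = 6638136847, q_8 = 30·201268577 + 5156606 = 6043213916 → 6638136847/6043213916
APPEND 36: p_9 = 36·6638136847 + 221082420 = 239194008912, q_9 = 36·6043213916 + 201268577 = 217756969553 → 239194008912/217756969553
APPEND 22: p_10 = 22·239194008912 + 6638136847 = 5268906332911, q_10 = 22·217756969553 + 6043213916 = 4796696544082 → 5268906332911/4796696544082
APPEND 46: p_11 = 46·5268906332911 + 239194008912 = 242608885322818, q_11 = 46·4796696544082 + 217756969553 = 220865797997325 → 242608885322818/220865797997325
APPEND 31: p_12 = 31·242608885322818 + 5268906332911 = 7526144351340269, q_12 = 31·220865797997325 + 4796696544082 = 6851636434461157 → 7526144351340269/6851636434461157
APPEND 17: p_13 = 17·7526144351340269 + 242608885322818 = 128187062858107391, q_13 = 17·6851636434461157 + 220865797997325 = 116698685183836994 → 128187062858107391/116698685183836994
APPEND 8: p_14 = 8·128187062858107391 + 7526144351340269 = 1033022647216199397, q_14 = 8·116698685183836994 + 6851636434461157 = 940441117905157109 → 1033022647216199397/940441117905157109
APPEND 19: p_15 = 19·1033022647216199397 + 128187062858107391 = 19755617359965895934, q_15 = 19·940441117905157109 + 116698685183836994 = 17985079925381822065 → 19755617359965895934/17985079925381822065
APPEND 28: p_16 = 28·19755617359965895934 + 1033022647216199397 = 554190308726261285549, q_16 = 28·17985079925381822065 + 940441117905157109 = 504522679028596174929 → 554190308726261285549/504522679028596174929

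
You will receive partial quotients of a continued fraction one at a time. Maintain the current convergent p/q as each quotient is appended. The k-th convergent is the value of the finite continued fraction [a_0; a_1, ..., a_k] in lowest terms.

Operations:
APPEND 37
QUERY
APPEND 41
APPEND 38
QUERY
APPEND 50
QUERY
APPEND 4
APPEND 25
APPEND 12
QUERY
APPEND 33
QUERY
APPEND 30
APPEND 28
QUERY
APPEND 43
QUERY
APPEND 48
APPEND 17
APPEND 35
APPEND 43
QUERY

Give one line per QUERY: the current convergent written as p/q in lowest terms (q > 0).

APPEND 37: p_0 = 37·1 + 0 = 37, q_0 = 37·0 + 1 = 1 → 37/1
APPEND 41: p_1 = 41·37 + 1 = 1518, q_1 = 41·1 + 0 = 41 → 1518/41
APPEND 38: p_2 = 38·1518 + 37 = 57721, q_2 = 38·41 + 1 = 1559 → 57721/1559
APPEND 50: p_3 = 50·57721 + 1518 = 2887568, q_3 = 50·1559 + 41 = 77991 → 2887568/77991
APPEND 4: p_4 = 4·2887568 + 57721 = 11607993, q_4 = 4·77991 + 1559 = 313523 → 11607993/313523
APPEND 25: p_5 = 25·11607993 + 2887568 = 293087393, q_5 = 25·313523 + 77991 = 7916066 → 293087393/7916066
APPEND 12: p_6 = 12·293087393 + 11607993 = 3528656709, q_6 = 12·7916066 + 313523 = 95306315 → 3528656709/95306315
APPEND 33: p_7 = 33·3528656709 + 293087393 = 116738758790, q_7 = 33·95306315 + 7916066 = 3153024461 → 116738758790/3153024461
APPEND 30: p_8 = 30·116738758790 + 3528656709 = 3505691420409, q_8 = 30·3153024461 + 95306315 = 94686040145 → 3505691420409/94686040145
APPEND 28: p_9 = 28·3505691420409 + 116738758790 = 98276098530242, q_9 = 28·94686040145 + 3153024461 = 2654362148521 → 98276098530242/2654362148521
APPEND 43: p_10 = 43·98276098530242 + 3505691420409 = 4229377928220815, q_10 = 43·2654362148521 + 94686040145 = 114232258426548 → 4229377928220815/114232258426548
APPEND 48: p_11 = 48·4229377928220815 + 98276098530242 = 203108416653129362, q_11 = 48·114232258426548 + 2654362148521 = 5485802766622825 → 203108416653129362/5485802766622825
APPEND 17: p_12 = 17·203108416653129362 + 4229377928220815 = 3457072461031419969, q_12 = 17·5485802766622825 + 114232258426548 = 93372879291014573 → 3457072461031419969/93372879291014573
APPEND 35: p_13 = 35·3457072461031419969 + 203108416653129362 = 121200644552752828277, q_13 = 35·93372879291014573 + 5485802766622825 = 3273536577952132880 → 121200644552752828277/3273536577952132880
APPEND 43: p_14 = 43·121200644552752828277 + 3457072461031419969 = 5215084788229403035880, q_14 = 43·3273536577952132880 + 93372879291014573 = 140855445731232728413 → 5215084788229403035880/140855445731232728413

37/1
57721/1559
2887568/77991
3528656709/95306315
116738758790/3153024461
98276098530242/2654362148521
4229377928220815/114232258426548
5215084788229403035880/140855445731232728413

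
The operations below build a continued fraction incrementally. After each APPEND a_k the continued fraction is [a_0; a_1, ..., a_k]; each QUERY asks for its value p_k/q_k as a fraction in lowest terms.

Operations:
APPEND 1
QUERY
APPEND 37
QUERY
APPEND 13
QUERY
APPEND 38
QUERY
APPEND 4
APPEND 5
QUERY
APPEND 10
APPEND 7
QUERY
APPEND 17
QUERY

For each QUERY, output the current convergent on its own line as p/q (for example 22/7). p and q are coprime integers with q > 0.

APPEND 1: p_0 = 1·1 + 0 = 1, q_0 = 1·0 + 1 = 1 → 1/1
APPEND 37: p_1 = 37·1 + 1 = 38, q_1 = 37·1 + 0 = 37 → 38/37
APPEND 13: p_2 = 13·38 + 1 = 495, q_2 = 13·37 + 1 = 482 → 495/482
APPEND 38: p_3 = 38·495 + 38 = 18848, q_3 = 38·482 + 37 = 18353 → 18848/18353
APPEND 4: p_4 = 4·18848 + 495 = 75887, q_4 = 4·18353 + 482 = 73894 → 75887/73894
APPEND 5: p_5 = 5·75887 + 18848 = 398283, q_5 = 5·73894 + 18353 = 387823 → 398283/387823
APPEND 10: p_6 = 10·398283 + 75887 = 4058717, q_6 = 10·387823 + 73894 = 3952124 → 4058717/3952124
APPEND 7: p_7 = 7·4058717 + 398283 = 28809302, q_7 = 7·3952124 + 387823 = 28052691 → 28809302/28052691
APPEND 17: p_8 = 17·28809302 + 4058717 = 493816851, q_8 = 17·28052691 + 3952124 = 480847871 → 493816851/480847871

1/1
38/37
495/482
18848/18353
398283/387823
28809302/28052691
493816851/480847871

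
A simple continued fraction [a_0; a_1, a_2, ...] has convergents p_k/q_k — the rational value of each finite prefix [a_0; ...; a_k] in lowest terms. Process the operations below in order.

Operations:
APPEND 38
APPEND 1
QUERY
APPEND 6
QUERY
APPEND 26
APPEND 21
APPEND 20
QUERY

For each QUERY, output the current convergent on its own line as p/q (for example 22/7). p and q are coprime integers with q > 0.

APPEND 38: p_0 = 38·1 + 0 = 38, q_0 = 38·0 + 1 = 1 → 38/1
APPEND 1: p_1 = 1·38 + 1 = 39, q_1 = 1·1 + 0 = 1 → 39/1
APPEND 6: p_2 = 6·39 + 38 = 272, q_2 = 6·1 + 1 = 7 → 272/7
APPEND 26: p_3 = 26·272 + 39 = 7111, q_3 = 26·7 + 1 = 183 → 7111/183
APPEND 21: p_4 = 21·7111 + 272 = 149603, q_4 = 21·183 + 7 = 3850 → 149603/3850
APPEND 20: p_5 = 20·149603 + 7111 = 2999171, q_5 = 20·3850 + 183 = 77183 → 2999171/77183

39/1
272/7
2999171/77183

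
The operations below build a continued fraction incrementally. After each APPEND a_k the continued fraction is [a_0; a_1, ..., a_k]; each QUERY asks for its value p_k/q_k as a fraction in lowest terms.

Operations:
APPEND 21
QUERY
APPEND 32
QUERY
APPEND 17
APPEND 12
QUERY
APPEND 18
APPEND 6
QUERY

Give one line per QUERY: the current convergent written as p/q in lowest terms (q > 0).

APPEND 21: p_0 = 21·1 + 0 = 21, q_0 = 21·0 + 1 = 1 → 21/1
APPEND 32: p_1 = 32·21 + 1 = 673, q_1 = 32·1 + 0 = 32 → 673/32
APPEND 17: p_2 = 17·673 + 21 = 11462, q_2 = 17·32 + 1 = 545 → 11462/545
APPEND 12: p_3 = 12·11462 + 673 = 138217, q_3 = 12·545 + 32 = 6572 → 138217/6572
APPEND 18: p_4 = 18·138217 + 11462 = 2499368, q_4 = 18·6572 + 545 = 118841 → 2499368/118841
APPEND 6: p_5 = 6·2499368 + 138217 = 15134425, q_5 = 6·118841 + 6572 = 719618 → 15134425/719618

21/1
673/32
138217/6572
15134425/719618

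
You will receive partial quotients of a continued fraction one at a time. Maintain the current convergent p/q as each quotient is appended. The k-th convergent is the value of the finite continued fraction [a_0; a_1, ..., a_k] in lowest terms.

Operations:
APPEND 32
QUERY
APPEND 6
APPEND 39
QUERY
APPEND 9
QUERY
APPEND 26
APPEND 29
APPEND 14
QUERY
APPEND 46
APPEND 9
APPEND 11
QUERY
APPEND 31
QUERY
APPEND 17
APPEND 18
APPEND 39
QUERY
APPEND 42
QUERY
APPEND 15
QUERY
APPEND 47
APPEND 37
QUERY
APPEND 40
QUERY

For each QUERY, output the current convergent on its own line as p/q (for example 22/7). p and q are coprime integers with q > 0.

APPEND 32: p_0 = 32·1 + 0 = 32, q_0 = 32·0 + 1 = 1 → 32/1
APPEND 6: p_1 = 6·32 + 1 = 193, q_1 = 6·1 + 0 = 6 → 193/6
APPEND 39: p_2 = 39·193 + 32 = 7559, q_2 = 39·6 + 1 = 235 → 7559/235
APPEND 9: p_3 = 9·7559 + 193 = 68224, q_3 = 9·235 + 6 = 2121 → 68224/2121
APPEND 26: p_4 = 26·68224 + 7559 = 1781383, q_4 = 26·2121 + 235 = 55381 → 1781383/55381
APPEND 29: p_5 = 29·1781383 + 68224 = 51728331, q_5 = 29·55381 + 2121 = 1608170 → 51728331/1608170
APPEND 14: p_6 = 14·51728331 + 1781383 = 725978017, q_6 = 14·1608170 + 55381 = 22569761 → 725978017/22569761
APPEND 46: p_7 = 46·725978017 + 51728331 = 33446717113, q_7 = 46·22569761 + 1608170 = 1039817176 → 33446717113/1039817176
APPEND 9: p_8 = 9·33446717113 + 725978017 = 301746432034, q_8 = 9·1039817176 + 22569761 = 9380924345 → 301746432034/9380924345
APPEND 11: p_9 = 11·301746432034 + 33446717113 = 3352657469487, q_9 = 11·9380924345 + 1039817176 = 104229984971 → 3352657469487/104229984971
APPEND 31: p_10 = 31·3352657469487 + 301746432034 = 104234127986131, q_10 = 31·104229984971 + 9380924345 = 3240510458446 → 104234127986131/3240510458446
APPEND 17: p_11 = 17·104234127986131 + 3352657469487 = 1775332833233714, q_11 = 17·3240510458446 + 104229984971 = 55192907778553 → 1775332833233714/55192907778553
APPEND 18: p_12 = 18·1775332833233714 + 104234127986131 = 32060225126192983, q_12 = 18·55192907778553 + 3240510458446 = 996712850472400 → 32060225126192983/996712850472400
APPEND 39: p_13 = 39·32060225126192983 + 1775332833233714 = 1252124112754760051, q_13 = 39·996712850472400 + 55192907778553 = 38926994076202153 → 1252124112754760051/38926994076202153
APPEND 42: p_14 = 42·1252124112754760051 + 32060225126192983 = 52621272960826115125, q_14 = 42·38926994076202153 + 996712850472400 = 1635930464050962826 → 52621272960826115125/1635930464050962826
APPEND 15: p_15 = 15·52621272960826115125 + 1252124112754760051 = 790571218525146486926, q_15 = 15·1635930464050962826 + 38926994076202153 = 24577883954840644543 → 790571218525146486926/24577883954840644543
APPEND 47: p_16 = 47·790571218525146486926 + 52621272960826115125 = 37209468543642711000647, q_16 = 47·24577883954840644543 + 1635930464050962826 = 1156796476341561256347 → 37209468543642711000647/1156796476341561256347
APPEND 37: p_17 = 37·37209468543642711000647 + 790571218525146486926 = 1377540907333305453510865, q_17 = 37·1156796476341561256347 + 24577883954840644543 = 42826047508592607129382 → 1377540907333305453510865/42826047508592607129382
APPEND 40: p_18 = 40·1377540907333305453510865 + 37209468543642711000647 = 55138845761875860851435247, q_18 = 40·42826047508592607129382 + 1156796476341561256347 = 1714198696820045846431627 → 55138845761875860851435247/1714198696820045846431627

32/1
7559/235
68224/2121
725978017/22569761
3352657469487/104229984971
104234127986131/3240510458446
1252124112754760051/38926994076202153
52621272960826115125/1635930464050962826
790571218525146486926/24577883954840644543
1377540907333305453510865/42826047508592607129382
55138845761875860851435247/1714198696820045846431627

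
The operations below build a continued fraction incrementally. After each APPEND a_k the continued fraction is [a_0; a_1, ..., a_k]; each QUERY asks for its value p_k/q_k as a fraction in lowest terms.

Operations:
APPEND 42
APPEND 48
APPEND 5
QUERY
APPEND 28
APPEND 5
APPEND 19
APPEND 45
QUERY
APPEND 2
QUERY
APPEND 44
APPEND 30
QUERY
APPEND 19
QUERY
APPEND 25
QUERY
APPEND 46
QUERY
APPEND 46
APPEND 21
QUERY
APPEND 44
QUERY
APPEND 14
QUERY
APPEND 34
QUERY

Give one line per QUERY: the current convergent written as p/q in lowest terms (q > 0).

10127/241
1243771937/29598996
2515151295/59854987
3359828018805/79956407707
63948642786212/1521834964857
1602075897674105/38125830529132
73759439935795042/1755310039304929
71359022011764961819/1698185450448978115
3143191504830602566073/74800942207393592926
44076040089640200886841/1048911376353959279079
1501728554552597432718667/35737787738242009081612

APPEND 42: p_0 = 42·1 + 0 = 42, q_0 = 42·0 + 1 = 1 → 42/1
APPEND 48: p_1 = 48·42 + 1 = 2017, q_1 = 48·1 + 0 = 48 → 2017/48
APPEND 5: p_2 = 5·2017 + 42 = 10127, q_2 = 5·48 + 1 = 241 → 10127/241
APPEND 28: p_3 = 28·10127 + 2017 = 285573, q_3 = 28·241 + 48 = 6796 → 285573/6796
APPEND 5: p_4 = 5·285573 + 10127 = 1437992, q_4 = 5·6796 + 241 = 34221 → 1437992/34221
APPEND 19: p_5 = 19·1437992 + 285573 = 27607421, q_5 = 19·34221 + 6796 = 656995 → 27607421/656995
APPEND 45: p_6 = 45·27607421 + 1437992 = 1243771937, q_6 = 45·656995 + 34221 = 29598996 → 1243771937/29598996
APPEND 2: p_7 = 2·1243771937 + 27607421 = 2515151295, q_7 = 2·29598996 + 656995 = 59854987 → 2515151295/59854987
APPEND 44: p_8 = 44·2515151295 + 1243771937 = 111910428917, q_8 = 44·59854987 + 29598996 = 2663218424 → 111910428917/2663218424
APPEND 30: p_9 = 30·111910428917 + 2515151295 = 3359828018805, q_9 = 30·2663218424 + 59854987 = 79956407707 → 3359828018805/79956407707
APPEND 19: p_10 = 19·3359828018805 + 111910428917 = 63948642786212, q_10 = 19·79956407707 + 2663218424 = 1521834964857 → 63948642786212/1521834964857
APPEND 25: p_11 = 25·63948642786212 + 3359828018805 = 1602075897674105, q_11 = 25·1521834964857 + 79956407707 = 38125830529132 → 1602075897674105/38125830529132
APPEND 46: p_12 = 46·1602075897674105 + 63948642786212 = 73759439935795042, q_12 = 46·38125830529132 + 1521834964857 = 1755310039304929 → 73759439935795042/1755310039304929
APPEND 46: p_13 = 46·73759439935795042 + 1602075897674105 = 3394536312944246037, q_13 = 46·1755310039304929 + 38125830529132 = 80782387638555866 → 3394536312944246037/80782387638555866
APPEND 21: p_14 = 21·3394536312944246037 + 73759439935795042 = 71359022011764961819, q_14 = 21·80782387638555866 + 1755310039304929 = 1698185450448978115 → 71359022011764961819/1698185450448978115
APPEND 44: p_15 = 44·71359022011764961819 + 3394536312944246037 = 3143191504830602566073, q_15 = 44·1698185450448978115 + 80782387638555866 = 74800942207393592926 → 3143191504830602566073/74800942207393592926
APPEND 14: p_16 = 14·3143191504830602566073 + 71359022011764961819 = 44076040089640200886841, q_16 = 14·74800942207393592926 + 1698185450448978115 = 1048911376353959279079 → 44076040089640200886841/1048911376353959279079
APPEND 34: p_17 = 34·44076040089640200886841 + 3143191504830602566073 = 1501728554552597432718667, q_17 = 34·1048911376353959279079 + 74800942207393592926 = 35737787738242009081612 → 1501728554552597432718667/35737787738242009081612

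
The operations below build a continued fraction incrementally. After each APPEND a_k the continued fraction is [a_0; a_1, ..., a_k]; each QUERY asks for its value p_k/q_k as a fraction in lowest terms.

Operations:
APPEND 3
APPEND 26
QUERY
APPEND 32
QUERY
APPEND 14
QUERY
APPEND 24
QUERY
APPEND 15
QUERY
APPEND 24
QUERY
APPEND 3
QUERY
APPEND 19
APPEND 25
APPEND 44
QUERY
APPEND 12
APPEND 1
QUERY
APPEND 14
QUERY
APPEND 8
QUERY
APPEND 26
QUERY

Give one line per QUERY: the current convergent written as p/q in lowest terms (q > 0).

79/26
2531/833
35513/11688
854843/281345
12858158/4231863
309450635/101846057
941210063/309770034
20071291699804/6605841731499
261382544353315/86025939197096
3900666873599921/1283783246224941
31466717533152683/10356291908996624
822035322735569679/270547372880137165

APPEND 3: p_0 = 3·1 + 0 = 3, q_0 = 3·0 + 1 = 1 → 3/1
APPEND 26: p_1 = 26·3 + 1 = 79, q_1 = 26·1 + 0 = 26 → 79/26
APPEND 32: p_2 = 32·79 + 3 = 2531, q_2 = 32·26 + 1 = 833 → 2531/833
APPEND 14: p_3 = 14·2531 + 79 = 35513, q_3 = 14·833 + 26 = 11688 → 35513/11688
APPEND 24: p_4 = 24·35513 + 2531 = 854843, q_4 = 24·11688 + 833 = 281345 → 854843/281345
APPEND 15: p_5 = 15·854843 + 35513 = 12858158, q_5 = 15·281345 + 11688 = 4231863 → 12858158/4231863
APPEND 24: p_6 = 24·12858158 + 854843 = 309450635, q_6 = 24·4231863 + 281345 = 101846057 → 309450635/101846057
APPEND 3: p_7 = 3·309450635 + 12858158 = 941210063, q_7 = 3·101846057 + 4231863 = 309770034 → 941210063/309770034
APPEND 19: p_8 = 19·941210063 + 309450635 = 18192441832, q_8 = 19·309770034 + 101846057 = 5987476703 → 18192441832/5987476703
APPEND 25: p_9 = 25·18192441832 + 941210063 = 455752255863, q_9 = 25·5987476703 + 309770034 = 149996687609 → 455752255863/149996687609
APPEND 44: p_10 = 44·455752255863 + 18192441832 = 20071291699804, q_10 = 44·149996687609 + 5987476703 = 6605841731499 → 20071291699804/6605841731499
APPEND 12: p_11 = 12·20071291699804 + 455752255863 = 241311252653511, q_11 = 12·6605841731499 + 149996687609 = 79420097465597 → 241311252653511/79420097465597
APPEND 1: p_12 = 1·241311252653511 + 20071291699804 = 261382544353315, q_12 = 1·79420097465597 + 6605841731499 = 86025939197096 → 261382544353315/86025939197096
APPEND 14: p_13 = 14·261382544353315 + 241311252653511 = 3900666873599921, q_13 = 14·86025939197096 + 79420097465597 = 1283783246224941 → 3900666873599921/1283783246224941
APPEND 8: p_14 = 8·3900666873599921 + 261382544353315 = 31466717533152683, q_14 = 8·1283783246224941 + 86025939197096 = 10356291908996624 → 31466717533152683/10356291908996624
APPEND 26: p_15 = 26·31466717533152683 + 3900666873599921 = 822035322735569679, q_15 = 26·10356291908996624 + 1283783246224941 = 270547372880137165 → 822035322735569679/270547372880137165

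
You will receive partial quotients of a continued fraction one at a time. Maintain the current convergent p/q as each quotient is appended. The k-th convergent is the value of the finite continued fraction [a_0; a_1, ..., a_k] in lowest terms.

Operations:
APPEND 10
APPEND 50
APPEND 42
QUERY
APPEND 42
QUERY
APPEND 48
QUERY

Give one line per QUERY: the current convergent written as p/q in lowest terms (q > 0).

APPEND 10: p_0 = 10·1 + 0 = 10, q_0 = 10·0 + 1 = 1 → 10/1
APPEND 50: p_1 = 50·10 + 1 = 501, q_1 = 50·1 + 0 = 50 → 501/50
APPEND 42: p_2 = 42·501 + 10 = 21052, q_2 = 42·50 + 1 = 2101 → 21052/2101
APPEND 42: p_3 = 42·21052 + 501 = 884685, q_3 = 42·2101 + 50 = 88292 → 884685/88292
APPEND 48: p_4 = 48·884685 + 21052 = 42485932, q_4 = 48·88292 + 2101 = 4240117 → 42485932/4240117

21052/2101
884685/88292
42485932/4240117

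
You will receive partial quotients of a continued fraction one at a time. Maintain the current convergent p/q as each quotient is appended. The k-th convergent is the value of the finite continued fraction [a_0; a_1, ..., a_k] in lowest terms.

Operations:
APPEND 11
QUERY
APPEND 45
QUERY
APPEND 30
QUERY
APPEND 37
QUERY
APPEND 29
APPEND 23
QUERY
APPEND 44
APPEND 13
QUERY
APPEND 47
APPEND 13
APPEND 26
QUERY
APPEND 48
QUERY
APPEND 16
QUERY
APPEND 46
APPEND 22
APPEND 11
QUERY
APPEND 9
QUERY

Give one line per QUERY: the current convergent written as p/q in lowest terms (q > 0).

APPEND 11: p_0 = 11·1 + 0 = 11, q_0 = 11·0 + 1 = 1 → 11/1
APPEND 45: p_1 = 45·11 + 1 = 496, q_1 = 45·1 + 0 = 45 → 496/45
APPEND 30: p_2 = 30·496 + 11 = 14891, q_2 = 30·45 + 1 = 1351 → 14891/1351
APPEND 37: p_3 = 37·14891 + 496 = 551463, q_3 = 37·1351 + 45 = 50032 → 551463/50032
APPEND 29: p_4 = 29·551463 + 14891 = 16007318, q_4 = 29·50032 + 1351 = 1452279 → 16007318/1452279
APPEND 23: p_5 = 23·16007318 + 551463 = 368719777, q_5 = 23·1452279 + 50032 = 33452449 → 368719777/33452449
APPEND 44: p_6 = 44·368719777 + 16007318 = 16239677506, q_6 = 44·33452449 + 1452279 = 1473360035 → 16239677506/1473360035
APPEND 13: p_7 = 13·16239677506 + 368719777 = 211484527355, q_7 = 13·1473360035 + 33452449 = 19187132904 → 211484527355/19187132904
APPEND 47: p_8 = 47·211484527355 + 16239677506 = 9956012463191, q_8 = 47·19187132904 + 1473360035 = 903268606523 → 9956012463191/903268606523
APPEND 13: p_9 = 13·9956012463191 + 211484527355 = 129639646548838, q_9 = 13·903268606523 + 19187132904 = 11761679017703 → 129639646548838/11761679017703
APPEND 26: p_10 = 26·129639646548838 + 9956012463191 = 3380586822732979, q_10 = 26·11761679017703 + 903268606523 = 306706923066801 → 3380586822732979/306706923066801
APPEND 48: p_11 = 48·3380586822732979 + 129639646548838 = 162397807137731830, q_11 = 48·306706923066801 + 11761679017703 = 14733693986224151 → 162397807137731830/14733693986224151
APPEND 16: p_12 = 16·162397807137731830 + 3380586822732979 = 2601745501026442259, q_12 = 16·14733693986224151 + 306706923066801 = 236045810702653217 → 2601745501026442259/236045810702653217
APPEND 46: p_13 = 46·2601745501026442259 + 162397807137731830 = 119842690854354075744, q_13 = 46·236045810702653217 + 14733693986224151 = 10872840986308272133 → 119842690854354075744/10872840986308272133
APPEND 22: p_14 = 22·119842690854354075744 + 2601745501026442259 = 2639140944296816108627, q_14 = 22·10872840986308272133 + 236045810702653217 = 239438547509484640143 → 2639140944296816108627/239438547509484640143
APPEND 11: p_15 = 11·2639140944296816108627 + 119842690854354075744 = 29150393078119331270641, q_15 = 11·239438547509484640143 + 10872840986308272133 = 2644696863590639313706 → 29150393078119331270641/2644696863590639313706
APPEND 9: p_16 = 9·29150393078119331270641 + 2639140944296816108627 = 264992678647370797544396, q_16 = 9·2644696863590639313706 + 239438547509484640143 = 24041710319825238463497 → 264992678647370797544396/24041710319825238463497

11/1
496/45
14891/1351
551463/50032
368719777/33452449
211484527355/19187132904
3380586822732979/306706923066801
162397807137731830/14733693986224151
2601745501026442259/236045810702653217
29150393078119331270641/2644696863590639313706
264992678647370797544396/24041710319825238463497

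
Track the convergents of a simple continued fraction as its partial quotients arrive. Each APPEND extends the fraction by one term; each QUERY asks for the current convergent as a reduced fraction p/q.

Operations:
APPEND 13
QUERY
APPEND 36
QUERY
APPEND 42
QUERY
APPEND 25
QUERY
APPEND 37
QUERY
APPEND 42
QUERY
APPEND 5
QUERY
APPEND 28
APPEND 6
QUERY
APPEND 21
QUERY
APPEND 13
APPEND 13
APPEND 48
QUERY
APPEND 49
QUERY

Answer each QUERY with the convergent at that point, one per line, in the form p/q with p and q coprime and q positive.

APPEND 13: p_0 = 13·1 + 0 = 13, q_0 = 13·0 + 1 = 1 → 13/1
APPEND 36: p_1 = 36·13 + 1 = 469, q_1 = 36·1 + 0 = 36 → 469/36
APPEND 42: p_2 = 42·469 + 13 = 19711, q_2 = 42·36 + 1 = 1513 → 19711/1513
APPEND 25: p_3 = 25·19711 + 469 = 493244, q_3 = 25·1513 + 36 = 37861 → 493244/37861
APPEND 37: p_4 = 37·493244 + 19711 = 18269739, q_4 = 37·37861 + 1513 = 1402370 → 18269739/1402370
APPEND 42: p_5 = 42·18269739 + 493244 = 767822282, q_5 = 42·1402370 + 37861 = 58937401 → 767822282/58937401
APPEND 5: p_6 = 5·767822282 + 18269739 = 3857381149, q_6 = 5·58937401 + 1402370 = 296089375 → 3857381149/296089375
APPEND 28: p_7 = 28·3857381149 + 767822282 = 108774494454, q_7 = 28·296089375 + 58937401 = 8349439901 → 108774494454/8349439901
APPEND 6: p_8 = 6·108774494454 + 3857381149 = 656504347873, q_8 = 6·8349439901 + 296089375 = 50392728781 → 656504347873/50392728781
APPEND 21: p_9 = 21·656504347873 + 108774494454 = 13895365799787, q_9 = 21·50392728781 + 8349439901 = 1066596744302 → 13895365799787/1066596744302
APPEND 13: p_10 = 13·13895365799787 + 656504347873 = 181296259745104, q_10 = 13·1066596744302 + 50392728781 = 13916150404707 → 181296259745104/13916150404707
APPEND 13: p_11 = 13·181296259745104 + 13895365799787 = 2370746742486139, q_11 = 13·13916150404707 + 1066596744302 = 181976552005493 → 2370746742486139/181976552005493
APPEND 48: p_12 = 48·2370746742486139 + 181296259745104 = 113977139899079776, q_12 = 48·181976552005493 + 13916150404707 = 8748790646668371 → 113977139899079776/8748790646668371
APPEND 49: p_13 = 49·113977139899079776 + 2370746742486139 = 5587250601797395163, q_13 = 49·8748790646668371 + 181976552005493 = 428872718238755672 → 5587250601797395163/428872718238755672

13/1
469/36
19711/1513
493244/37861
18269739/1402370
767822282/58937401
3857381149/296089375
656504347873/50392728781
13895365799787/1066596744302
113977139899079776/8748790646668371
5587250601797395163/428872718238755672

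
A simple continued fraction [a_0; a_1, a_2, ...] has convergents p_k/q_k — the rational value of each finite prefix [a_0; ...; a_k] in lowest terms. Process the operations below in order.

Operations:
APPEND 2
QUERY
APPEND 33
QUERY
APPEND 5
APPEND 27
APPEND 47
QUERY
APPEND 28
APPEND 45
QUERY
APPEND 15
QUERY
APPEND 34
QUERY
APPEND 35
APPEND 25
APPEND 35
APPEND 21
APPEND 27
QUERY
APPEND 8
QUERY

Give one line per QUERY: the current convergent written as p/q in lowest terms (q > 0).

APPEND 2: p_0 = 2·1 + 0 = 2, q_0 = 2·0 + 1 = 1 → 2/1
APPEND 33: p_1 = 33·2 + 1 = 67, q_1 = 33·1 + 0 = 33 → 67/33
APPEND 5: p_2 = 5·67 + 2 = 337, q_2 = 5·33 + 1 = 166 → 337/166
APPEND 27: p_3 = 27·337 + 67 = 9166, q_3 = 27·166 + 33 = 4515 → 9166/4515
APPEND 47: p_4 = 47·9166 + 337 = 431139, q_4 = 47·4515 + 166 = 212371 → 431139/212371
APPEND 28: p_5 = 28·431139 + 9166 = 12081058, q_5 = 28·212371 + 4515 = 5950903 → 12081058/5950903
APPEND 45: p_6 = 45·12081058 + 431139 = 544078749, q_6 = 45·5950903 + 212371 = 268003006 → 544078749/268003006
APPEND 15: p_7 = 15·544078749 + 12081058 = 8173262293, q_7 = 15·268003006 + 5950903 = 4025995993 → 8173262293/4025995993
APPEND 34: p_8 = 34·8173262293 + 544078749 = 278434996711, q_8 = 34·4025995993 + 268003006 = 137151866768 → 278434996711/137151866768
APPEND 35: p_9 = 35·278434996711 + 8173262293 = 9753398147178, q_9 = 35·137151866768 + 4025995993 = 4804341332873 → 9753398147178/4804341332873
APPEND 25: p_10 = 25·9753398147178 + 278434996711 = 244113388676161, q_10 = 25·4804341332873 + 137151866768 = 120245685188593 → 244113388676161/120245685188593
APPEND 35: p_11 = 35·244113388676161 + 9753398147178 = 8553722001812813, q_11 = 35·120245685188593 + 4804341332873 = 4213403322933628 → 8553722001812813/4213403322933628
APPEND 21: p_12 = 21·8553722001812813 + 244113388676161 = 179872275426745234, q_12 = 21·4213403322933628 + 120245685188593 = 88601715466794781 → 179872275426745234/88601715466794781
APPEND 27: p_13 = 27·179872275426745234 + 8553722001812813 = 4865105158523934131, q_13 = 27·88601715466794781 + 4213403322933628 = 2396459720926392715 → 4865105158523934131/2396459720926392715
APPEND 8: p_14 = 8·4865105158523934131 + 179872275426745234 = 39100713543618218282, q_14 = 8·2396459720926392715 + 88601715466794781 = 19260279482877936501 → 39100713543618218282/19260279482877936501

2/1
67/33
431139/212371
544078749/268003006
8173262293/4025995993
278434996711/137151866768
4865105158523934131/2396459720926392715
39100713543618218282/19260279482877936501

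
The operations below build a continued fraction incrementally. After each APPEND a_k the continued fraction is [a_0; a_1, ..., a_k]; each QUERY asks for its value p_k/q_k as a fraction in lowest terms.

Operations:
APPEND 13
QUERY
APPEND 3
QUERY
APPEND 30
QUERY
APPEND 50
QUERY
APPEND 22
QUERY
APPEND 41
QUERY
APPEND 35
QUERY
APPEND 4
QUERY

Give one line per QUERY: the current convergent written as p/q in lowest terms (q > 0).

13/1
40/3
1213/91
60690/4553
1336393/100257
54852803/4115090
1921184498/144128407
7739590795/580628718

APPEND 13: p_0 = 13·1 + 0 = 13, q_0 = 13·0 + 1 = 1 → 13/1
APPEND 3: p_1 = 3·13 + 1 = 40, q_1 = 3·1 + 0 = 3 → 40/3
APPEND 30: p_2 = 30·40 + 13 = 1213, q_2 = 30·3 + 1 = 91 → 1213/91
APPEND 50: p_3 = 50·1213 + 40 = 60690, q_3 = 50·91 + 3 = 4553 → 60690/4553
APPEND 22: p_4 = 22·60690 + 1213 = 1336393, q_4 = 22·4553 + 91 = 100257 → 1336393/100257
APPEND 41: p_5 = 41·1336393 + 60690 = 54852803, q_5 = 41·100257 + 4553 = 4115090 → 54852803/4115090
APPEND 35: p_6 = 35·54852803 + 1336393 = 1921184498, q_6 = 35·4115090 + 100257 = 144128407 → 1921184498/144128407
APPEND 4: p_7 = 4·1921184498 + 54852803 = 7739590795, q_7 = 4·144128407 + 4115090 = 580628718 → 7739590795/580628718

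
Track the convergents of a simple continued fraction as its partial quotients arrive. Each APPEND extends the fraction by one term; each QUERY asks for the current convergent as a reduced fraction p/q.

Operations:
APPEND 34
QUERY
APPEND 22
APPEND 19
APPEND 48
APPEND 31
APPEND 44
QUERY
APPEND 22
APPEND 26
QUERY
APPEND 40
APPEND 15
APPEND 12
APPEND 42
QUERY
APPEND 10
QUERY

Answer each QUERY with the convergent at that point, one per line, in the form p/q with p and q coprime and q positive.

34/1
936292845/27501346
537048659089/15774510156
164056255327679563/4818757149886005
1644460962319366372/48302077869918847

APPEND 34: p_0 = 34·1 + 0 = 34, q_0 = 34·0 + 1 = 1 → 34/1
APPEND 22: p_1 = 22·34 + 1 = 749, q_1 = 22·1 + 0 = 22 → 749/22
APPEND 19: p_2 = 19·749 + 34 = 14265, q_2 = 19·22 + 1 = 419 → 14265/419
APPEND 48: p_3 = 48·14265 + 749 = 685469, q_3 = 48·419 + 22 = 20134 → 685469/20134
APPEND 31: p_4 = 31·685469 + 14265 = 21263804, q_4 = 31·20134 + 419 = 624573 → 21263804/624573
APPEND 44: p_5 = 44·21263804 + 685469 = 936292845, q_5 = 44·624573 + 20134 = 27501346 → 936292845/27501346
APPEND 22: p_6 = 22·936292845 + 21263804 = 20619706394, q_6 = 22·27501346 + 624573 = 605654185 → 20619706394/605654185
APPEND 26: p_7 = 26·20619706394 + 936292845 = 537048659089, q_7 = 26·605654185 + 27501346 = 15774510156 → 537048659089/15774510156
APPEND 40: p_8 = 40·537048659089 + 20619706394 = 21502566069954, q_8 = 40·15774510156 + 605654185 = 631586060425 → 21502566069954/631586060425
APPEND 15: p_9 = 15·21502566069954 + 537048659089 = 323075539708399, q_9 = 15·631586060425 + 15774510156 = 9489565416531 → 323075539708399/9489565416531
APPEND 12: p_10 = 12·323075539708399 + 21502566069954 = 3898409042570742, q_10 = 12·9489565416531 + 631586060425 = 114506371058797 → 3898409042570742/114506371058797
APPEND 42: p_11 = 42·3898409042570742 + 323075539708399 = 164056255327679563, q_11 = 42·114506371058797 + 9489565416531 = 4818757149886005 → 164056255327679563/4818757149886005
APPEND 10: p_12 = 10·164056255327679563 + 3898409042570742 = 1644460962319366372, q_12 = 10·4818757149886005 + 114506371058797 = 48302077869918847 → 1644460962319366372/48302077869918847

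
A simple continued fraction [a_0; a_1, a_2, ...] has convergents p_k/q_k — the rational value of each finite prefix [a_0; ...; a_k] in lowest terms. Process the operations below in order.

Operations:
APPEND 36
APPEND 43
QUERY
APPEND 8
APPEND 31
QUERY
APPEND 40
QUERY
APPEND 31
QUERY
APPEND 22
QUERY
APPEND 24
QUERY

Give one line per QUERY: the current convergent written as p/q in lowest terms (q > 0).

1549/43
386817/10738
15485108/429865
480425165/13336553
10584838738/293834031
254516554877/7065353297

APPEND 36: p_0 = 36·1 + 0 = 36, q_0 = 36·0 + 1 = 1 → 36/1
APPEND 43: p_1 = 43·36 + 1 = 1549, q_1 = 43·1 + 0 = 43 → 1549/43
APPEND 8: p_2 = 8·1549 + 36 = 12428, q_2 = 8·43 + 1 = 345 → 12428/345
APPEND 31: p_3 = 31·12428 + 1549 = 386817, q_3 = 31·345 + 43 = 10738 → 386817/10738
APPEND 40: p_4 = 40·386817 + 12428 = 15485108, q_4 = 40·10738 + 345 = 429865 → 15485108/429865
APPEND 31: p_5 = 31·15485108 + 386817 = 480425165, q_5 = 31·429865 + 10738 = 13336553 → 480425165/13336553
APPEND 22: p_6 = 22·480425165 + 15485108 = 10584838738, q_6 = 22·13336553 + 429865 = 293834031 → 10584838738/293834031
APPEND 24: p_7 = 24·10584838738 + 480425165 = 254516554877, q_7 = 24·293834031 + 13336553 = 7065353297 → 254516554877/7065353297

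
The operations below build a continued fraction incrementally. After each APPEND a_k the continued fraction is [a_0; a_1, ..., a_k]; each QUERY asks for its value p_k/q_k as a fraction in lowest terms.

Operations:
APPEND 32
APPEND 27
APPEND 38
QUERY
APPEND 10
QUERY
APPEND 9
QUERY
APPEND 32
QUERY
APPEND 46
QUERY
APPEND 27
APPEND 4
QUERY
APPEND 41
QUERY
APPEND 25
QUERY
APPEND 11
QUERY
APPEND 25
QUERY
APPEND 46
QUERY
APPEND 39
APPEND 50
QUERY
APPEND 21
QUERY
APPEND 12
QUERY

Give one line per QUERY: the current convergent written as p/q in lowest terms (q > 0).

APPEND 32: p_0 = 32·1 + 0 = 32, q_0 = 32·0 + 1 = 1 → 32/1
APPEND 27: p_1 = 27·32 + 1 = 865, q_1 = 27·1 + 0 = 27 → 865/27
APPEND 38: p_2 = 38·865 + 32 = 32902, q_2 = 38·27 + 1 = 1027 → 32902/1027
APPEND 10: p_3 = 10·32902 + 865 = 329885, q_3 = 10·1027 + 27 = 10297 → 329885/10297
APPEND 9: p_4 = 9·329885 + 32902 = 3001867, q_4 = 9·10297 + 1027 = 93700 → 3001867/93700
APPEND 32: p_5 = 32·3001867 + 329885 = 96389629, q_5 = 32·93700 + 10297 = 3008697 → 96389629/3008697
APPEND 46: p_6 = 46·96389629 + 3001867 = 4436924801, q_6 = 46·3008697 + 93700 = 138493762 → 4436924801/138493762
APPEND 27: p_7 = 27·4436924801 + 96389629 = 119893359256, q_7 = 27·138493762 + 3008697 = 3742340271 → 119893359256/3742340271
APPEND 4: p_8 = 4·119893359256 + 4436924801 = 484010361825, q_8 = 4·3742340271 + 138493762 = 15107854846 → 484010361825/15107854846
APPEND 41: p_9 = 41·484010361825 + 119893359256 = 19964318194081, q_9 = 41·15107854846 + 3742340271 = 623164388957 → 19964318194081/623164388957
APPEND 25: p_10 = 25·19964318194081 + 484010361825 = 499591965213850, q_10 = 25·623164388957 + 15107854846 = 15594217578771 → 499591965213850/15594217578771
APPEND 11: p_11 = 11·499591965213850 + 19964318194081 = 5515475935546431, q_11 = 11·15594217578771 + 623164388957 = 172159557755438 → 5515475935546431/172159557755438
APPEND 25: p_12 = 25·5515475935546431 + 499591965213850 = 138386490353874625, q_12 = 25·172159557755438 + 15594217578771 = 4319583161464721 → 138386490353874625/4319583161464721
APPEND 46: p_13 = 46·138386490353874625 + 5515475935546431 = 6371294032213779181, q_13 = 46·4319583161464721 + 172159557755438 = 198872984985132604 → 6371294032213779181/198872984985132604
APPEND 39: p_14 = 39·6371294032213779181 + 138386490353874625 = 248618853746691262684, q_14 = 39·198872984985132604 + 4319583161464721 = 7760365997581636277 → 248618853746691262684/7760365997581636277
APPEND 50: p_15 = 50·248618853746691262684 + 6371294032213779181 = 12437313981366776913381, q_15 = 50·7760365997581636277 + 198872984985132604 = 388217172864066946454 → 12437313981366776913381/388217172864066946454
APPEND 21: p_16 = 21·12437313981366776913381 + 248618853746691262684 = 261432212462449006443685, q_16 = 21·388217172864066946454 + 7760365997581636277 = 8160320996142987511811 → 261432212462449006443685/8160320996142987511811
APPEND 12: p_17 = 12·261432212462449006443685 + 12437313981366776913381 = 3149623863530754854237601, q_17 = 12·8160320996142987511811 + 388217172864066946454 = 98312069126579917088186 → 3149623863530754854237601/98312069126579917088186

32902/1027
329885/10297
3001867/93700
96389629/3008697
4436924801/138493762
484010361825/15107854846
19964318194081/623164388957
499591965213850/15594217578771
5515475935546431/172159557755438
138386490353874625/4319583161464721
6371294032213779181/198872984985132604
12437313981366776913381/388217172864066946454
261432212462449006443685/8160320996142987511811
3149623863530754854237601/98312069126579917088186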